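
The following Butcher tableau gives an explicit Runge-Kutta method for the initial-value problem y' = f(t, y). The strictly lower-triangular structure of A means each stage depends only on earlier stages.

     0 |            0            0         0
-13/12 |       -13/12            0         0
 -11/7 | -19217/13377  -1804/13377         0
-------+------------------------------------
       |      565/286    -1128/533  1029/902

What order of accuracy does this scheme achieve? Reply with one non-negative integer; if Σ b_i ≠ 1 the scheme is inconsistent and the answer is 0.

3

b = (565/286, -1128/533, 1029/902)
c = (0, -13/12, -11/7)
Ac = (0, 0, 451/3087)
Σ b_i: 565/286·1 + (-1128/533)·1 + 1029/902·1 = 1 ✓
b·c: (-1128/533)·(-13/12) + 1029/902·(-11/7) = 1/2 ✓
b·c²: (-1128/533)·169/144 + 1029/902·121/49 = 1/3 ✓
b·Ac: 1029/902·451/3087 = 1/6 ✓; 3 stages ⇒ order 3.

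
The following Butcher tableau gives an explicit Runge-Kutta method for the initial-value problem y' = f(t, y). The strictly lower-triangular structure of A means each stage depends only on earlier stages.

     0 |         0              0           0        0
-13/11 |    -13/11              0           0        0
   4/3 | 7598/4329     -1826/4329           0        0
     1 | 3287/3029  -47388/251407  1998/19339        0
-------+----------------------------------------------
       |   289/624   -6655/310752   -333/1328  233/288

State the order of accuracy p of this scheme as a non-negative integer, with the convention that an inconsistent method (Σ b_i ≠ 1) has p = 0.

4

b = (289/624, -6655/310752, -333/1328, 233/288)
c = (0, -13/11, 4/3, 1)
Ac = (0, 0, 166/333, 84/233)
Σ b_i: 289/624·1 + (-6655/310752)·1 + (-333/1328)·1 + 233/288·1 = 1 ✓
b·c: (-6655/310752)·(-13/11) + (-333/1328)·4/3 + 233/288·1 = 1/2 ✓
b·c²: (-6655/310752)·169/121 + (-333/1328)·16/9 + 233/288·1 = 1/3 ✓
b·Ac: (-333/1328)·166/333 + 233/288·84/233 = 1/6 ✓
b·c³: (-6655/310752)·(-2197/1331) + (-333/1328)·64/27 + 233/288·1 = 1/4 ✓
b·(c∘Ac): (-333/1328)·664/999 + 233/288·84/233 = 1/8 ✓
b·Ac²: (-333/1328)·(-2158/3663) + 233/288·(-204/2563) = 1/12 ✓
b·A²c: 233/288·12/233 = 1/24 ✓; 4 stages ⇒ order 4.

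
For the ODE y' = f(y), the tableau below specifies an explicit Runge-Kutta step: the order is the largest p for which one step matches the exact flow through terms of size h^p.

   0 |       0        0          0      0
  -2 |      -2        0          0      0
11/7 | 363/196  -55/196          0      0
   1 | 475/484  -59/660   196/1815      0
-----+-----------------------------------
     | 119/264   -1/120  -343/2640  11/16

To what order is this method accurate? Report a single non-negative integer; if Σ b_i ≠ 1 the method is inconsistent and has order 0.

4

b = (119/264, -1/120, -343/2640, 11/16)
c = (0, -2, 11/7, 1)
Ac = (0, 0, 55/98, 23/66)
Σ b_i: 119/264·1 + (-1/120)·1 + (-343/2640)·1 + 11/16·1 = 1 ✓
b·c: (-1/120)·(-2) + (-343/2640)·11/7 + 11/16·1 = 1/2 ✓
b·c²: (-1/120)·4 + (-343/2640)·121/49 + 11/16·1 = 1/3 ✓
b·Ac: (-343/2640)·55/98 + 11/16·23/66 = 1/6 ✓
b·c³: (-1/120)·(-8) + (-343/2640)·1331/343 + 11/16·1 = 1/4 ✓
b·(c∘Ac): (-343/2640)·605/686 + 11/16·23/66 = 1/8 ✓
b·Ac²: (-343/2640)·(-55/49) + 11/16·(-1/11) = 1/12 ✓
b·A²c: 11/16·2/33 = 1/24 ✓; 4 stages ⇒ order 4.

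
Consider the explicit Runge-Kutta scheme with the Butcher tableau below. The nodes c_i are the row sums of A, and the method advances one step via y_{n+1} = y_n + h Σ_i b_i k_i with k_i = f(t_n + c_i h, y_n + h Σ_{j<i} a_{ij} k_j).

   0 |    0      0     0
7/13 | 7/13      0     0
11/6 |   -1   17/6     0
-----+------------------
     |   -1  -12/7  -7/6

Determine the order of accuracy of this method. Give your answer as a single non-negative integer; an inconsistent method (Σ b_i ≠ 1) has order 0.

b = (-1, -12/7, -7/6)
c = (0, 7/13, 11/6)
Ac = (0, 0, 119/78)
Σ b_i: (-1)·1 + (-12/7)·1 + (-7/6)·1 = -163/42 ≠ 1 ⇒ order 0.

0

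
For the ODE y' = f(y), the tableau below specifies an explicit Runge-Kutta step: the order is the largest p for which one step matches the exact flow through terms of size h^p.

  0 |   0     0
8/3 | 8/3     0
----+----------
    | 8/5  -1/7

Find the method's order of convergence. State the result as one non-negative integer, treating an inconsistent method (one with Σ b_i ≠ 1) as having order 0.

b = (8/5, -1/7)
c = (0, 8/3)
Σ b_i: 8/5·1 + (-1/7)·1 = 51/35 ≠ 1 ⇒ order 0.

0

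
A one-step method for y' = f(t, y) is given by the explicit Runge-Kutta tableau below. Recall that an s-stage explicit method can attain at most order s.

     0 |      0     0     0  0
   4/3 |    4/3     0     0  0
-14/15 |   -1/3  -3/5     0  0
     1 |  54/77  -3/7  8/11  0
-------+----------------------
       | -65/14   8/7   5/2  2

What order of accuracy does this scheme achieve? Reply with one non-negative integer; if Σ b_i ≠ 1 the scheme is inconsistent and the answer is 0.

1

b = (-65/14, 8/7, 5/2, 2)
c = (0, 4/3, -14/15, 1)
Ac = (0, 0, -4/5, -1444/1155)
Σ b_i: (-65/14)·1 + 8/7·1 + 5/2·1 + 2·1 = 1 ✓
b·c: 8/7·4/3 + 5/2·(-14/15) + 2·1 = 25/21 ≠ 1/2 ⇒ order 1.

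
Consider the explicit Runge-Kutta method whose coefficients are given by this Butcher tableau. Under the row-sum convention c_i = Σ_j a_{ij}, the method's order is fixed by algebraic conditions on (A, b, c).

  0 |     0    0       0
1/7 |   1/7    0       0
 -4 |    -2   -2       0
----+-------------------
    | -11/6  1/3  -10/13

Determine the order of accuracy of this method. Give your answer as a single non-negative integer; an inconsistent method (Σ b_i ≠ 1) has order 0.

b = (-11/6, 1/3, -10/13)
c = (0, 1/7, -4)
Ac = (0, 0, -2/7)
Σ b_i: (-11/6)·1 + 1/3·1 + (-10/13)·1 = -59/26 ≠ 1 ⇒ order 0.

0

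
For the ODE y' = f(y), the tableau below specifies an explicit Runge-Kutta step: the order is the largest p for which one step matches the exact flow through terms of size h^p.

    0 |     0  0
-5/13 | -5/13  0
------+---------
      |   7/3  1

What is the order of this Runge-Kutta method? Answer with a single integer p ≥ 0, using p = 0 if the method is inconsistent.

b = (7/3, 1)
c = (0, -5/13)
Σ b_i: 7/3·1 + 1·1 = 10/3 ≠ 1 ⇒ order 0.

0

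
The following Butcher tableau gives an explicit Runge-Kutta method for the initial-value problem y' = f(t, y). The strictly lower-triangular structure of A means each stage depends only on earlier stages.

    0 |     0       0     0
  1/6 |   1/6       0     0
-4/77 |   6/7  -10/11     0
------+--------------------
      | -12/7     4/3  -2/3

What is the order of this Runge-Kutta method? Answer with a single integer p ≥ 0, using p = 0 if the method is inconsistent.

0

b = (-12/7, 4/3, -2/3)
c = (0, 1/6, -4/77)
Ac = (0, 0, -5/33)
Σ b_i: (-12/7)·1 + 4/3·1 + (-2/3)·1 = -22/21 ≠ 1 ⇒ order 0.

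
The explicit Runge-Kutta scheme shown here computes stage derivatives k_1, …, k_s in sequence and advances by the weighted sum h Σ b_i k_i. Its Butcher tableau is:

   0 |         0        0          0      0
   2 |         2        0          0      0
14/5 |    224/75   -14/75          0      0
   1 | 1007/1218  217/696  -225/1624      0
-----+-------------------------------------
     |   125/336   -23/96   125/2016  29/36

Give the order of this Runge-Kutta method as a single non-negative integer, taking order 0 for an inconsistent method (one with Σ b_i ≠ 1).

b = (125/336, -23/96, 125/2016, 29/36)
c = (0, 2, 14/5, 1)
Ac = (0, 0, -28/75, 41/174)
Σ b_i: 125/336·1 + (-23/96)·1 + 125/2016·1 + 29/36·1 = 1 ✓
b·c: (-23/96)·2 + 125/2016·14/5 + 29/36·1 = 1/2 ✓
b·c²: (-23/96)·4 + 125/2016·196/25 + 29/36·1 = 1/3 ✓
b·Ac: 125/2016·(-28/75) + 29/36·41/174 = 1/6 ✓
b·c³: (-23/96)·8 + 125/2016·2744/125 + 29/36·1 = 1/4 ✓
b·(c∘Ac): 125/2016·(-392/375) + 29/36·41/174 = 1/8 ✓
b·Ac²: 125/2016·(-56/75) + 29/36·14/87 = 1/12 ✓
b·A²c: 29/36·3/58 = 1/24 ✓; 4 stages ⇒ order 4.

4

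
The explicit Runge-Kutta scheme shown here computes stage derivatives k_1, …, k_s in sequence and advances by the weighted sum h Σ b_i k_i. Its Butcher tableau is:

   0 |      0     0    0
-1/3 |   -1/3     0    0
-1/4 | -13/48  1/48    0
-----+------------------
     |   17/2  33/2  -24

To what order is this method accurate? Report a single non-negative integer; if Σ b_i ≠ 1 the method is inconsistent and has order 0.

3

b = (17/2, 33/2, -24)
c = (0, -1/3, -1/4)
Ac = (0, 0, -1/144)
Σ b_i: 17/2·1 + 33/2·1 + (-24)·1 = 1 ✓
b·c: 33/2·(-1/3) + (-24)·(-1/4) = 1/2 ✓
b·c²: 33/2·1/9 + (-24)·1/16 = 1/3 ✓
b·Ac: (-24)·(-1/144) = 1/6 ✓; 3 stages ⇒ order 3.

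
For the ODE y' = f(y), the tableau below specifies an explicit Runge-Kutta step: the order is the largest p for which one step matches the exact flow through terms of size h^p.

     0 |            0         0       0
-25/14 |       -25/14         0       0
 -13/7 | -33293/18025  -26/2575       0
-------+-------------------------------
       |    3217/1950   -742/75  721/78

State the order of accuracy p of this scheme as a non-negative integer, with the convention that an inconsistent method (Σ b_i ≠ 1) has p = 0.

3

b = (3217/1950, -742/75, 721/78)
c = (0, -25/14, -13/7)
Ac = (0, 0, 13/721)
Σ b_i: 3217/1950·1 + (-742/75)·1 + 721/78·1 = 1 ✓
b·c: (-742/75)·(-25/14) + 721/78·(-13/7) = 1/2 ✓
b·c²: (-742/75)·625/196 + 721/78·169/49 = 1/3 ✓
b·Ac: 721/78·13/721 = 1/6 ✓; 3 stages ⇒ order 3.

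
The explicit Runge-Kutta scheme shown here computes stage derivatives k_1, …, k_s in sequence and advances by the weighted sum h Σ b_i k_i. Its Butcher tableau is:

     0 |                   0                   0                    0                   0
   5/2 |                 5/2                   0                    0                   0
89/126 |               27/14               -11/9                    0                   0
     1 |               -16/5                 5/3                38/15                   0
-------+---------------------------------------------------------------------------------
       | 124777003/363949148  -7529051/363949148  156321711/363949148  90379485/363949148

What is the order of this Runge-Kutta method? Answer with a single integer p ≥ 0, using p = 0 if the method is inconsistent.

b = (124777003/363949148, -7529051/363949148, 156321711/363949148, 90379485/363949148)
c = (0, 5/2, 89/126, 1)
Ac = (0, 0, -55/18, 11257/1890)
Σ b_i: 124777003/363949148·1 + (-7529051/363949148)·1 + 156321711/363949148·1 + 90379485/363949148·1 = 1 ✓
b·c: (-7529051/363949148)·5/2 + 156321711/363949148·89/126 + 90379485/363949148·1 = 1/2 ✓
b·c²: (-7529051/363949148)·25/4 + 156321711/363949148·7921/15876 + 90379485/363949148·1 = 1/3 ✓
b·Ac: 156321711/363949148·(-55/18) + 90379485/363949148·11257/1890 = 1/6 ✓
b·c³: (-7529051/363949148)·125/8 + 156321711/363949148·704969/2000376 + 90379485/363949148·1 = 21038486789/275145555888 ≠ 1/4 ⇒ order 3.
b·(c∘Ac): 156321711/363949148·(-4895/2268) + 90379485/363949148·11257/1890 = 803681587/1455796592 ≠ 1/8
b·Ac²: 156321711/363949148·(-275/36) + 90379485/363949148·2781623/238140 = -6541086968/17196597243 ≠ 1/12
b·A²c: 90379485/363949148·(-209/27) = -2098812485/1091847444 ≠ 1/24

3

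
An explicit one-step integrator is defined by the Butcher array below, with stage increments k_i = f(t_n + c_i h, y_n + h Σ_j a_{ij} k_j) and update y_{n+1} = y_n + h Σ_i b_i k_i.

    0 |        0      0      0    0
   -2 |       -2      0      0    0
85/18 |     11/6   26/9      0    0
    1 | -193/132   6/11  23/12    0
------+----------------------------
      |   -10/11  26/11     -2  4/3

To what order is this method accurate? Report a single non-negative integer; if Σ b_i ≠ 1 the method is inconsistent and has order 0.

b = (-10/11, 26/11, -2, 4/3)
c = (0, -2, 85/18, 1)
Ac = (0, 0, -52/9, 18913/2376)
Σ b_i: (-10/11)·1 + 26/11·1 + (-2)·1 + 4/3·1 = 26/33 ≠ 1 ⇒ order 0.

0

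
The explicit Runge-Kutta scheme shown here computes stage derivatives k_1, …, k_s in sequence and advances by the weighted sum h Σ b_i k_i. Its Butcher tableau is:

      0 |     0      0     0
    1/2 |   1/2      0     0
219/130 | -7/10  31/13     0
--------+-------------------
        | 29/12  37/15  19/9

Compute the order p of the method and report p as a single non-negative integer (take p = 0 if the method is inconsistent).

b = (29/12, 37/15, 19/9)
c = (0, 1/2, 219/130)
Ac = (0, 0, 31/26)
Σ b_i: 29/12·1 + 37/15·1 + 19/9·1 = 1259/180 ≠ 1 ⇒ order 0.

0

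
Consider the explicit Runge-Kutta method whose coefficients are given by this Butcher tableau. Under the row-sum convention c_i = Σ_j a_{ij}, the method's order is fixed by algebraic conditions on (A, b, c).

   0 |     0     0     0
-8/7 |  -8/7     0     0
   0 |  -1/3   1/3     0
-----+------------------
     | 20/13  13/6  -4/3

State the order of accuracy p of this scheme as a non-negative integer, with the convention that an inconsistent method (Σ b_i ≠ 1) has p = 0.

b = (20/13, 13/6, -4/3)
c = (0, -8/7, 0)
Ac = (0, 0, -8/21)
Σ b_i: 20/13·1 + 13/6·1 + (-4/3)·1 = 185/78 ≠ 1 ⇒ order 0.

0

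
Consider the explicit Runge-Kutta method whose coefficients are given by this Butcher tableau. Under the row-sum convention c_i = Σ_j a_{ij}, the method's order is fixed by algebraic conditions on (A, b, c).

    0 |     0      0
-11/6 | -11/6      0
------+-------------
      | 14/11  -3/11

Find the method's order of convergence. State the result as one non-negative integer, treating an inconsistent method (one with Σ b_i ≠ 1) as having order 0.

2

b = (14/11, -3/11)
c = (0, -11/6)
Σ b_i: 14/11·1 + (-3/11)·1 = 1 ✓
b·c: (-3/11)·(-11/6) = 1/2 ✓; 2 stages ⇒ order 2.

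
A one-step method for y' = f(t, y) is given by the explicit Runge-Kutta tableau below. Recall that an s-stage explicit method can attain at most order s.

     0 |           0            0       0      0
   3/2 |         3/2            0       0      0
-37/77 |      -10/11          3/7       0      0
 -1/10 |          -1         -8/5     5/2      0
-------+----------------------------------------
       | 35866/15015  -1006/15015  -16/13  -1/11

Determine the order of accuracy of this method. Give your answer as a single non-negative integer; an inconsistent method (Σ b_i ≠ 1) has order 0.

2

b = (35866/15015, -1006/15015, -16/13, -1/11)
c = (0, 3/2, -37/77, -1/10)
Ac = (0, 0, 9/14, -2773/770)
Σ b_i: 35866/15015·1 + (-1006/15015)·1 + (-16/13)·1 + (-1/11)·1 = 1 ✓
b·c: (-1006/15015)·3/2 + (-16/13)·(-37/77) + (-1/11)·(-1/10) = 1/2 ✓
b·c²: (-1006/15015)·9/4 + (-16/13)·1369/5929 + (-1/11)·1/100 = -3359337/7707700 ≠ 1/3 ⇒ order 2.
b·Ac: (-16/13)·9/14 + (-1/11)·(-2773/770) = -51071/110110 ≠ 1/6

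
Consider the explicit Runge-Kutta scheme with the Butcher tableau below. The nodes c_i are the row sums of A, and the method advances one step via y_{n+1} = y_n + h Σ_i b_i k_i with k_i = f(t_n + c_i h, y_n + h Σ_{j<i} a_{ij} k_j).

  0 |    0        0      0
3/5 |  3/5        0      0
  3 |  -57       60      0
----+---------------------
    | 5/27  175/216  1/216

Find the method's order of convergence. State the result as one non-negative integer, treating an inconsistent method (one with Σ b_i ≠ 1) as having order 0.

b = (5/27, 175/216, 1/216)
c = (0, 3/5, 3)
Ac = (0, 0, 36)
Σ b_i: 5/27·1 + 175/216·1 + 1/216·1 = 1 ✓
b·c: 175/216·3/5 + 1/216·3 = 1/2 ✓
b·c²: 175/216·9/25 + 1/216·9 = 1/3 ✓
b·Ac: 1/216·36 = 1/6 ✓; 3 stages ⇒ order 3.

3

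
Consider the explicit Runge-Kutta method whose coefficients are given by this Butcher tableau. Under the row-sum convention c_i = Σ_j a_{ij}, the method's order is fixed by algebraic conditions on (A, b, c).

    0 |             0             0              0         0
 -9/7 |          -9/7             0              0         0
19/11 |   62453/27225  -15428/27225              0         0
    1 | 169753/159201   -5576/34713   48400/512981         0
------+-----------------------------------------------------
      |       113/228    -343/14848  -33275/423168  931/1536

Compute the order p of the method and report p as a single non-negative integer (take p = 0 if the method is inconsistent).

4

b = (113/228, -343/14848, -33275/423168, 931/1536)
c = (0, -9/7, 19/11, 1)
Ac = (0, 0, 2204/3025, 344/931)
Σ b_i: 113/228·1 + (-343/14848)·1 + (-33275/423168)·1 + 931/1536·1 = 1 ✓
b·c: (-343/14848)·(-9/7) + (-33275/423168)·19/11 + 931/1536·1 = 1/2 ✓
b·c²: (-343/14848)·81/49 + (-33275/423168)·361/121 + 931/1536·1 = 1/3 ✓
b·Ac: (-33275/423168)·2204/3025 + 931/1536·344/931 = 1/6 ✓
b·c³: (-343/14848)·(-729/343) + (-33275/423168)·6859/1331 + 931/1536·1 = 1/4 ✓
b·(c∘Ac): (-33275/423168)·41876/33275 + 931/1536·344/931 = 1/8 ✓
b·Ac²: (-33275/423168)·(-19836/21175) + 931/1536·104/6517 = 1/12 ✓
b·A²c: 931/1536·64/931 = 1/24 ✓; 4 stages ⇒ order 4.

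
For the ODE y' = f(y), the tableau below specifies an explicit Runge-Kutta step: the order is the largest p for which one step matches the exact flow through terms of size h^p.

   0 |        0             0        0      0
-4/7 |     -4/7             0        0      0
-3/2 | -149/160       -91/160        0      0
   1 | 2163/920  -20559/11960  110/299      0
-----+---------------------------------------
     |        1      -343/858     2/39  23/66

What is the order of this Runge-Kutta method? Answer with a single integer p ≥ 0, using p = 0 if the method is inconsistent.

b = (1, -343/858, 2/39, 23/66)
c = (0, -4/7, -3/2, 1)
Ac = (0, 0, 13/40, 99/230)
Σ b_i: 1·1 + (-343/858)·1 + 2/39·1 + 23/66·1 = 1 ✓
b·c: (-343/858)·(-4/7) + 2/39·(-3/2) + 23/66·1 = 1/2 ✓
b·c²: (-343/858)·16/49 + 2/39·9/4 + 23/66·1 = 1/3 ✓
b·Ac: 2/39·13/40 + 23/66·99/230 = 1/6 ✓
b·c³: (-343/858)·(-64/343) + 2/39·(-27/8) + 23/66·1 = 1/4 ✓
b·(c∘Ac): 2/39·(-39/80) + 23/66·99/230 = 1/8 ✓
b·Ac²: 2/39·(-13/70) + 23/66·429/1610 = 1/12 ✓
b·A²c: 23/66·11/92 = 1/24 ✓; 4 stages ⇒ order 4.

4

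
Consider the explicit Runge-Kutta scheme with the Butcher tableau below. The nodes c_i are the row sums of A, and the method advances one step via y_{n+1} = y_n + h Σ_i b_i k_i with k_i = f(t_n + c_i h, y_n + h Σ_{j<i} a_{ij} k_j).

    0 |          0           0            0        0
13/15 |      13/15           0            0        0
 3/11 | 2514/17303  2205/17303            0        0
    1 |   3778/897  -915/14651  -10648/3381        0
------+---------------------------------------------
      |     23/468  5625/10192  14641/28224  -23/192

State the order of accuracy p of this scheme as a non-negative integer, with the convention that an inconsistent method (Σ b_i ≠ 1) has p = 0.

4

b = (23/468, 5625/10192, 14641/28224, -23/192)
c = (0, 13/15, 3/11, 1)
Ac = (0, 0, 147/1331, -21/23)
Σ b_i: 23/468·1 + 5625/10192·1 + 14641/28224·1 + (-23/192)·1 = 1 ✓
b·c: 5625/10192·13/15 + 14641/28224·3/11 + (-23/192)·1 = 1/2 ✓
b·c²: 5625/10192·169/225 + 14641/28224·9/121 + (-23/192)·1 = 1/3 ✓
b·Ac: 14641/28224·147/1331 + (-23/192)·(-21/23) = 1/6 ✓
b·c³: 5625/10192·2197/3375 + 14641/28224·27/1331 + (-23/192)·1 = 1/4 ✓
b·(c∘Ac): 14641/28224·441/14641 + (-23/192)·(-21/23) = 1/8 ✓
b·Ac²: 14641/28224·637/6655 + (-23/192)·(-97/345) = 1/12 ✓
b·A²c: (-23/192)·(-8/23) = 1/24 ✓; 4 stages ⇒ order 4.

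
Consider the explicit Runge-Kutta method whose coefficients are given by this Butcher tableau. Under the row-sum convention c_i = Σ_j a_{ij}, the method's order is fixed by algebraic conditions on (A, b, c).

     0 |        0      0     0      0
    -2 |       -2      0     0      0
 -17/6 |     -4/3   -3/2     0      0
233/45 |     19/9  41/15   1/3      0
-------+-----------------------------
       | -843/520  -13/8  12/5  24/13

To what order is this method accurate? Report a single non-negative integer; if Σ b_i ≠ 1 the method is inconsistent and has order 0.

b = (-843/520, -13/8, 12/5, 24/13)
c = (0, -2, -17/6, 233/45)
Ac = (0, 0, 3, -577/90)
Σ b_i: (-843/520)·1 + (-13/8)·1 + 12/5·1 + 24/13·1 = 1 ✓
b·c: (-13/8)·(-2) + 12/5·(-17/6) + 24/13·233/45 = 4687/780 ≠ 1/2 ⇒ order 1.

1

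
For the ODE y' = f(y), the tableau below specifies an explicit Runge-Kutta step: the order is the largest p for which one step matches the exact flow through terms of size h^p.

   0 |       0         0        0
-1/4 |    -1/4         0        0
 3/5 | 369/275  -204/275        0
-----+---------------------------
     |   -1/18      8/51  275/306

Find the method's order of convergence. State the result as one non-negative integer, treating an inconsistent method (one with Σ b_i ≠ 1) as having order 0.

3

b = (-1/18, 8/51, 275/306)
c = (0, -1/4, 3/5)
Ac = (0, 0, 51/275)
Σ b_i: (-1/18)·1 + 8/51·1 + 275/306·1 = 1 ✓
b·c: 8/51·(-1/4) + 275/306·3/5 = 1/2 ✓
b·c²: 8/51·1/16 + 275/306·9/25 = 1/3 ✓
b·Ac: 275/306·51/275 = 1/6 ✓; 3 stages ⇒ order 3.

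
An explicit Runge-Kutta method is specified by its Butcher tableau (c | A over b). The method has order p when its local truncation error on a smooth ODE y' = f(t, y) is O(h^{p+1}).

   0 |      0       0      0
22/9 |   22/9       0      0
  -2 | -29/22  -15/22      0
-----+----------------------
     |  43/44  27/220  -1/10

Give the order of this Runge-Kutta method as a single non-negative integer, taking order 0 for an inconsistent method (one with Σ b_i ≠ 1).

3

b = (43/44, 27/220, -1/10)
c = (0, 22/9, -2)
Ac = (0, 0, -5/3)
Σ b_i: 43/44·1 + 27/220·1 + (-1/10)·1 = 1 ✓
b·c: 27/220·22/9 + (-1/10)·(-2) = 1/2 ✓
b·c²: 27/220·484/81 + (-1/10)·4 = 1/3 ✓
b·Ac: (-1/10)·(-5/3) = 1/6 ✓; 3 stages ⇒ order 3.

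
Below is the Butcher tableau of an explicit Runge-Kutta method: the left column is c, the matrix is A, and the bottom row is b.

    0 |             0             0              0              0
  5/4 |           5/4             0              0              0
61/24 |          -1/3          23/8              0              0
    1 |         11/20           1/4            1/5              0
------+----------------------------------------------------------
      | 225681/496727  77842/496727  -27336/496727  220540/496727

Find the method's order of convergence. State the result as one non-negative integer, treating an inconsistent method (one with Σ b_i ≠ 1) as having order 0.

3

b = (225681/496727, 77842/496727, -27336/496727, 220540/496727)
c = (0, 5/4, 61/24, 1)
Ac = (0, 0, 115/32, 197/240)
Σ b_i: 225681/496727·1 + 77842/496727·1 + (-27336/496727)·1 + 220540/496727·1 = 1 ✓
b·c: 77842/496727·5/4 + (-27336/496727)·61/24 + 220540/496727·1 = 1/2 ✓
b·c²: 77842/496727·25/16 + (-27336/496727)·3721/576 + 220540/496727·1 = 1/3 ✓
b·Ac: (-27336/496727)·115/32 + 220540/496727·197/240 = 1/6 ✓
b·c³: 77842/496727·125/64 + (-27336/496727)·226981/13824 + 220540/496727·1 = -43928069/286114752 ≠ 1/4 ⇒ order 3.
b·(c∘Ac): (-27336/496727)·7015/768 + 220540/496727·197/240 = -6591703/47685792 ≠ 1/8
b·Ac²: (-27336/496727)·575/128 + 220540/496727·2423/1440 = 35753867/71528688 ≠ 1/12
b·A²c: 220540/496727·23/32 = 1268105/3973816 ≠ 1/24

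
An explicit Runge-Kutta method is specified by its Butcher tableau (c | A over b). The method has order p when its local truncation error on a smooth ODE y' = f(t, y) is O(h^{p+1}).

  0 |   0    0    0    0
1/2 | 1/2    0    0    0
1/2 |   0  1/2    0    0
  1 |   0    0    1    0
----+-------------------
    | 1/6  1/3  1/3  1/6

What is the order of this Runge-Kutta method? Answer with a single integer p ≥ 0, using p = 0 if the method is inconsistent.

b = (1/6, 1/3, 1/3, 1/6)
c = (0, 1/2, 1/2, 1)
Ac = (0, 0, 1/4, 1/2)
Σ b_i: 1/6·1 + 1/3·1 + 1/3·1 + 1/6·1 = 1 ✓
b·c: 1/3·1/2 + 1/3·1/2 + 1/6·1 = 1/2 ✓
b·c²: 1/3·1/4 + 1/3·1/4 + 1/6·1 = 1/3 ✓
b·Ac: 1/3·1/4 + 1/6·1/2 = 1/6 ✓
b·c³: 1/3·1/8 + 1/3·1/8 + 1/6·1 = 1/4 ✓
b·(c∘Ac): 1/3·1/8 + 1/6·1/2 = 1/8 ✓
b·Ac²: 1/3·1/8 + 1/6·1/4 = 1/12 ✓
b·A²c: 1/6·1/4 = 1/24 ✓; 4 stages ⇒ order 4.

4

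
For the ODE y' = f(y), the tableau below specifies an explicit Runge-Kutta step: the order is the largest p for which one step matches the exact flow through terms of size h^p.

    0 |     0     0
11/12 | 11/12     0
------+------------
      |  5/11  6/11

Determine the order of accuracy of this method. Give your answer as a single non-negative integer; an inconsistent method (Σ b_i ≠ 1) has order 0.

b = (5/11, 6/11)
c = (0, 11/12)
Σ b_i: 5/11·1 + 6/11·1 = 1 ✓
b·c: 6/11·11/12 = 1/2 ✓; 2 stages ⇒ order 2.

2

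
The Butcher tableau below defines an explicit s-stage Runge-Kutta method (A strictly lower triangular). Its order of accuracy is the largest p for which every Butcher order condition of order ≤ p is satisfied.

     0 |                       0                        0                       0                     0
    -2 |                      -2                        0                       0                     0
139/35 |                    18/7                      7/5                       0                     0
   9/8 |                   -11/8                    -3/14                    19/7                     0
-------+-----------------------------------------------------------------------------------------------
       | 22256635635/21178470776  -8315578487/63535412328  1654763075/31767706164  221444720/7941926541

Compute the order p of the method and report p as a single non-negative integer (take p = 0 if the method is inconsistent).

3

b = (22256635635/21178470776, -8315578487/63535412328, 1654763075/31767706164, 221444720/7941926541)
c = (0, -2, 139/35, 9/8)
Ac = (0, 0, -14/5, 2746/245)
Σ b_i: 22256635635/21178470776·1 + (-8315578487/63535412328)·1 + 1654763075/31767706164·1 + 221444720/7941926541·1 = 1 ✓
b·c: (-8315578487/63535412328)·(-2) + 1654763075/31767706164·139/35 + 221444720/7941926541·9/8 = 1/2 ✓
b·c²: (-8315578487/63535412328)·4 + 1654763075/31767706164·19321/1225 + 221444720/7941926541·81/64 = 1/3 ✓
b·Ac: 1654763075/31767706164·(-14/5) + 221444720/7941926541·2746/245 = 1/6 ✓
b·c³: (-8315578487/63535412328)·(-8) + 1654763075/31767706164·2685619/42875 + 221444720/7941926541·729/512 = 12896345429223/2964985908640 ≠ 1/4 ⇒ order 3.
b·(c∘Ac): 1654763075/31767706164·(-278/25) + 221444720/7941926541·12357/980 = -3616008401/15883853082 ≠ 1/8
b·Ac²: 1654763075/31767706164·28/5 + 221444720/7941926541·359749/8575 = 135414894273/92655809645 ≠ 1/12
b·A²c: 221444720/7941926541·(-38/5) = -1682979872/7941926541 ≠ 1/24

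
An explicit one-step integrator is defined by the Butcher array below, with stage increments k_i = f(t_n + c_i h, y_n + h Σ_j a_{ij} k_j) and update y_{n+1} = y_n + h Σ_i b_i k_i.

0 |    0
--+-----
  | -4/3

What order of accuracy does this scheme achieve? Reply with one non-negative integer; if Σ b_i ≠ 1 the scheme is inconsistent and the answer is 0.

b = (-4/3)
c = (0)
Σ b_i: (-4/3)·1 = -4/3 ≠ 1 ⇒ order 0.

0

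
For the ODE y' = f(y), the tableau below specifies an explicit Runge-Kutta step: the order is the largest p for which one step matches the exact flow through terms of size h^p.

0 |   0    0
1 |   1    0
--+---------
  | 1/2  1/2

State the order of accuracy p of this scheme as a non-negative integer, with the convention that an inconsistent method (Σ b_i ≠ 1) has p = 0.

b = (1/2, 1/2)
c = (0, 1)
Σ b_i: 1/2·1 + 1/2·1 = 1 ✓
b·c: 1/2·1 = 1/2 ✓; 2 stages ⇒ order 2.

2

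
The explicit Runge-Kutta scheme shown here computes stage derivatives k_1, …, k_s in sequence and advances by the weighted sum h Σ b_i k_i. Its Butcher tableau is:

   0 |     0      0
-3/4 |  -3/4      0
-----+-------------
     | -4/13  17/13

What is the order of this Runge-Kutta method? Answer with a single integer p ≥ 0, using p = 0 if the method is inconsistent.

b = (-4/13, 17/13)
c = (0, -3/4)
Σ b_i: (-4/13)·1 + 17/13·1 = 1 ✓
b·c: 17/13·(-3/4) = -51/52 ≠ 1/2 ⇒ order 1.

1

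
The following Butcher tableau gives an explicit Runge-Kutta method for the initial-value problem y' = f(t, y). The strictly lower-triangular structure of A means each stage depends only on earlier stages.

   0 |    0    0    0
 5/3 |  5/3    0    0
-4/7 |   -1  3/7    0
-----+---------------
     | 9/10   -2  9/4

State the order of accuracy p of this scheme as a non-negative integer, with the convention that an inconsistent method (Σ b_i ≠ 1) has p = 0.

0

b = (9/10, -2, 9/4)
c = (0, 5/3, -4/7)
Ac = (0, 0, 5/7)
Σ b_i: 9/10·1 + (-2)·1 + 9/4·1 = 23/20 ≠ 1 ⇒ order 0.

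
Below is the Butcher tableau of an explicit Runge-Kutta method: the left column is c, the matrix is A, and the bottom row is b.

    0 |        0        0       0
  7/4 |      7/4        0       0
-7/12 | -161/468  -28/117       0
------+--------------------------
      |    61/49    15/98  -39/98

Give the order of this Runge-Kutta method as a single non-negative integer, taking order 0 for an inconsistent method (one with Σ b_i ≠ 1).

b = (61/49, 15/98, -39/98)
c = (0, 7/4, -7/12)
Ac = (0, 0, -49/117)
Σ b_i: 61/49·1 + 15/98·1 + (-39/98)·1 = 1 ✓
b·c: 15/98·7/4 + (-39/98)·(-7/12) = 1/2 ✓
b·c²: 15/98·49/16 + (-39/98)·49/144 = 1/3 ✓
b·Ac: (-39/98)·(-49/117) = 1/6 ✓; 3 stages ⇒ order 3.

3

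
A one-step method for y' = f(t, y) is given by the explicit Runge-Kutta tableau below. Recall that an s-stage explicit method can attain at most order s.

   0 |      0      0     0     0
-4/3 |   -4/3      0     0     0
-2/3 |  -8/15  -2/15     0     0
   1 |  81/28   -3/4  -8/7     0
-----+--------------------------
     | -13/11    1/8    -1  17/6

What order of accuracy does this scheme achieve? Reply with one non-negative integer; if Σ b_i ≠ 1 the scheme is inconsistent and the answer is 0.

b = (-13/11, 1/8, -1, 17/6)
c = (0, -4/3, -2/3, 1)
Ac = (0, 0, 8/45, 37/21)
Σ b_i: (-13/11)·1 + 1/8·1 + (-1)·1 + 17/6·1 = 205/264 ≠ 1 ⇒ order 0.

0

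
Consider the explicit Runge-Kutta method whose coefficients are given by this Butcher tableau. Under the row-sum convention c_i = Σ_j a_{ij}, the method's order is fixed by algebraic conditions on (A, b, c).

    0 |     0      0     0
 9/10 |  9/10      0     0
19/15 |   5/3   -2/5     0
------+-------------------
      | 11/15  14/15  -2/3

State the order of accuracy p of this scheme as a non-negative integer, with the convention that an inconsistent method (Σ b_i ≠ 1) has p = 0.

1

b = (11/15, 14/15, -2/3)
c = (0, 9/10, 19/15)
Ac = (0, 0, -9/25)
Σ b_i: 11/15·1 + 14/15·1 + (-2/3)·1 = 1 ✓
b·c: 14/15·9/10 + (-2/3)·19/15 = -1/225 ≠ 1/2 ⇒ order 1.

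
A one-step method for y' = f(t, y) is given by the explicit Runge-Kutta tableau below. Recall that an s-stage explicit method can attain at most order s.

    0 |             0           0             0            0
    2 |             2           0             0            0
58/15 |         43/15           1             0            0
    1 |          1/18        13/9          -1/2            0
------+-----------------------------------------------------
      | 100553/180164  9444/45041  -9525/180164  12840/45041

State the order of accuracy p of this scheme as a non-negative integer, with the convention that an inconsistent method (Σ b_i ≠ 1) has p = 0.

3

b = (100553/180164, 9444/45041, -9525/180164, 12840/45041)
c = (0, 2, 58/15, 1)
Ac = (0, 0, 2, 43/45)
Σ b_i: 100553/180164·1 + 9444/45041·1 + (-9525/180164)·1 + 12840/45041·1 = 1 ✓
b·c: 9444/45041·2 + (-9525/180164)·58/15 + 12840/45041·1 = 1/2 ✓
b·c²: 9444/45041·4 + (-9525/180164)·3364/225 + 12840/45041·1 = 1/3 ✓
b·Ac: (-9525/180164)·2 + 12840/45041·43/45 = 1/6 ✓
b·c³: 9444/45041·8 + (-9525/180164)·195112/3375 + 12840/45041·1 = -2217166/2026845 ≠ 1/4 ⇒ order 3.
b·(c∘Ac): (-9525/180164)·116/15 + 12840/45041·43/45 = -18437/135123 ≠ 1/8
b·Ac²: (-9525/180164)·4 + 12840/45041·(-382/225) = -469867/675615 ≠ 1/12
b·A²c: 12840/45041·(-1) = -12840/45041 ≠ 1/24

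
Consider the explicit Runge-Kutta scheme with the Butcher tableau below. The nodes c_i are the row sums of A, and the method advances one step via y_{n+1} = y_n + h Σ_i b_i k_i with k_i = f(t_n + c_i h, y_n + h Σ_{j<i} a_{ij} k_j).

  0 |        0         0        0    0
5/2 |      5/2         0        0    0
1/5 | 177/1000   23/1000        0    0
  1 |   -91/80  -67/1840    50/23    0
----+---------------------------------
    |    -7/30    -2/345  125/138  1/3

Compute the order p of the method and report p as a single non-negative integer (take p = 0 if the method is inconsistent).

b = (-7/30, -2/345, 125/138, 1/3)
c = (0, 5/2, 1/5, 1)
Ac = (0, 0, 23/400, 11/32)
Σ b_i: (-7/30)·1 + (-2/345)·1 + 125/138·1 + 1/3·1 = 1 ✓
b·c: (-2/345)·5/2 + 125/138·1/5 + 1/3·1 = 1/2 ✓
b·c²: (-2/345)·25/4 + 125/138·1/25 + 1/3·1 = 1/3 ✓
b·Ac: 125/138·23/400 + 1/3·11/32 = 1/6 ✓
b·c³: (-2/345)·125/8 + 125/138·1/125 + 1/3·1 = 1/4 ✓
b·(c∘Ac): 125/138·23/2000 + 1/3·11/32 = 1/8 ✓
b·Ac²: 125/138·23/160 + 1/3·(-9/64) = 1/12 ✓
b·A²c: 1/3·1/8 = 1/24 ✓; 4 stages ⇒ order 4.

4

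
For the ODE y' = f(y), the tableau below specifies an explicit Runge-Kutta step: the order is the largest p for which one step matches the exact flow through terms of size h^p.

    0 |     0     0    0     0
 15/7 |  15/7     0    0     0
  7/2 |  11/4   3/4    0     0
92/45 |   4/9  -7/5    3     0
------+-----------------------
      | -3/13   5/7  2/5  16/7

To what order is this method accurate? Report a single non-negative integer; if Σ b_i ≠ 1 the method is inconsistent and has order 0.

0

b = (-3/13, 5/7, 2/5, 16/7)
c = (0, 15/7, 7/2, 92/45)
Ac = (0, 0, 45/28, 15/2)
Σ b_i: (-3/13)·1 + 5/7·1 + 2/5·1 + 16/7·1 = 206/65 ≠ 1 ⇒ order 0.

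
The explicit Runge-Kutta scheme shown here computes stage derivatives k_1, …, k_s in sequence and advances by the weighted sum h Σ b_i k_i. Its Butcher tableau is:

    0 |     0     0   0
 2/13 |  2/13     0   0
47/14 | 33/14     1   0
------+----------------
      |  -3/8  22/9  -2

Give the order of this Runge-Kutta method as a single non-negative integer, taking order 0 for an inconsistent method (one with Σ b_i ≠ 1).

b = (-3/8, 22/9, -2)
c = (0, 2/13, 47/14)
Ac = (0, 0, 2/13)
Σ b_i: (-3/8)·1 + 22/9·1 + (-2)·1 = 5/72 ≠ 1 ⇒ order 0.

0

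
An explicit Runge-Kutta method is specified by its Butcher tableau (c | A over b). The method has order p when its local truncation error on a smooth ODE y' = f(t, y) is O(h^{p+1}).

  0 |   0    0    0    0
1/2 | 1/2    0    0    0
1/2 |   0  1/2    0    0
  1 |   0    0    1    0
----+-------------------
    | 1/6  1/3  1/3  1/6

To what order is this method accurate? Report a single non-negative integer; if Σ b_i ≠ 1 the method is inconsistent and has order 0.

b = (1/6, 1/3, 1/3, 1/6)
c = (0, 1/2, 1/2, 1)
Ac = (0, 0, 1/4, 1/2)
Σ b_i: 1/6·1 + 1/3·1 + 1/3·1 + 1/6·1 = 1 ✓
b·c: 1/3·1/2 + 1/3·1/2 + 1/6·1 = 1/2 ✓
b·c²: 1/3·1/4 + 1/3·1/4 + 1/6·1 = 1/3 ✓
b·Ac: 1/3·1/4 + 1/6·1/2 = 1/6 ✓
b·c³: 1/3·1/8 + 1/3·1/8 + 1/6·1 = 1/4 ✓
b·(c∘Ac): 1/3·1/8 + 1/6·1/2 = 1/8 ✓
b·Ac²: 1/3·1/8 + 1/6·1/4 = 1/12 ✓
b·A²c: 1/6·1/4 = 1/24 ✓; 4 stages ⇒ order 4.

4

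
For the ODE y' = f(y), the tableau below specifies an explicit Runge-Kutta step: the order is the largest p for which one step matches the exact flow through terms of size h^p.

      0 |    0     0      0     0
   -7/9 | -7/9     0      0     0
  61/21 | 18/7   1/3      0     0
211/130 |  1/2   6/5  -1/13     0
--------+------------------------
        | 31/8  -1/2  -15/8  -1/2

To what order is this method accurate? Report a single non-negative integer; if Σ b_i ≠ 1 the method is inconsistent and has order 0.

1

b = (31/8, -1/2, -15/8, -1/2)
c = (0, -7/9, 61/21, 211/130)
Ac = (0, 0, -7/27, -1579/1365)
Σ b_i: 31/8·1 + (-1/2)·1 + (-15/8)·1 + (-1/2)·1 = 1 ✓
b·c: (-1/2)·(-7/9) + (-15/8)·61/21 + (-1/2)·211/130 = -192271/32760 ≠ 1/2 ⇒ order 1.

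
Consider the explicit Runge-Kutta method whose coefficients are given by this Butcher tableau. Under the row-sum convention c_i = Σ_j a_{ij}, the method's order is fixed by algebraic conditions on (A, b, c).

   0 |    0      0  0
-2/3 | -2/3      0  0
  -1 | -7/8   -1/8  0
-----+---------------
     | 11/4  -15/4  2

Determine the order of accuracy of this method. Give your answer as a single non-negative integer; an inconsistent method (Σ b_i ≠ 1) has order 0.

3

b = (11/4, -15/4, 2)
c = (0, -2/3, -1)
Ac = (0, 0, 1/12)
Σ b_i: 11/4·1 + (-15/4)·1 + 2·1 = 1 ✓
b·c: (-15/4)·(-2/3) + 2·(-1) = 1/2 ✓
b·c²: (-15/4)·4/9 + 2·1 = 1/3 ✓
b·Ac: 2·1/12 = 1/6 ✓; 3 stages ⇒ order 3.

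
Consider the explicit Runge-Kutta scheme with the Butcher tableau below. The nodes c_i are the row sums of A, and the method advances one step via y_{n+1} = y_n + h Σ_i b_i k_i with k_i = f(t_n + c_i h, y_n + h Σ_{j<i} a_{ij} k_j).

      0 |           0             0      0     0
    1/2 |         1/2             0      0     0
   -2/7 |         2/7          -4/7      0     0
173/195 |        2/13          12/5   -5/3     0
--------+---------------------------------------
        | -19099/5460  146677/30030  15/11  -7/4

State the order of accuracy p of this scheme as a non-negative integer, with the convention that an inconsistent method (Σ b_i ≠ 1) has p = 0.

2

b = (-19099/5460, 146677/30030, 15/11, -7/4)
c = (0, 1/2, -2/7, 173/195)
Ac = (0, 0, -2/7, 176/105)
Σ b_i: (-19099/5460)·1 + 146677/30030·1 + 15/11·1 + (-7/4)·1 = 1 ✓
b·c: 146677/30030·1/2 + 15/11·(-2/7) + (-7/4)·173/195 = 1/2 ✓
b·c²: 146677/30030·1/4 + 15/11·4/49 + (-7/4)·29929/38025 = -670739/14905800 ≠ 1/3 ⇒ order 2.
b·Ac: 15/11·(-2/7) + (-7/4)·176/105 = -3838/1155 ≠ 1/6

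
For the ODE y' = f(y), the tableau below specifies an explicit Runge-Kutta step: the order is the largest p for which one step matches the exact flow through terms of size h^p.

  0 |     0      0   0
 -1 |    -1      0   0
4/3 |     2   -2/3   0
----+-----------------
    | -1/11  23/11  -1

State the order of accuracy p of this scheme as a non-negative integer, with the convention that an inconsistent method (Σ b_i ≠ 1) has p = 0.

1

b = (-1/11, 23/11, -1)
c = (0, -1, 4/3)
Ac = (0, 0, 2/3)
Σ b_i: (-1/11)·1 + 23/11·1 + (-1)·1 = 1 ✓
b·c: 23/11·(-1) + (-1)·4/3 = -113/33 ≠ 1/2 ⇒ order 1.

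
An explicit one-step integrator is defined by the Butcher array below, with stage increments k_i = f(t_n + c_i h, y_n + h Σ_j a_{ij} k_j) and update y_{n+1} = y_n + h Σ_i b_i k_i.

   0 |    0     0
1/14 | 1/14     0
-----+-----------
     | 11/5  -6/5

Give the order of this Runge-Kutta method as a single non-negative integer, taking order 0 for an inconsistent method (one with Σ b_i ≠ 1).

b = (11/5, -6/5)
c = (0, 1/14)
Σ b_i: 11/5·1 + (-6/5)·1 = 1 ✓
b·c: (-6/5)·1/14 = -3/35 ≠ 1/2 ⇒ order 1.

1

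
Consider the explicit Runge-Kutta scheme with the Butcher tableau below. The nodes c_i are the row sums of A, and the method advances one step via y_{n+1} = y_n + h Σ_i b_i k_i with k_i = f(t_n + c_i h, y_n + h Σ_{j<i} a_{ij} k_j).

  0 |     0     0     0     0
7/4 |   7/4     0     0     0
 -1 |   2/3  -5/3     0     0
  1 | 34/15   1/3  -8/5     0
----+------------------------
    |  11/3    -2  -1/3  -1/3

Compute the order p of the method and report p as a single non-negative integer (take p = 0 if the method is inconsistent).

b = (11/3, -2, -1/3, -1/3)
c = (0, 7/4, -1, 1)
Ac = (0, 0, -35/12, 131/60)
Σ b_i: 11/3·1 + (-2)·1 + (-1/3)·1 + (-1/3)·1 = 1 ✓
b·c: (-2)·7/4 + (-1/3)·(-1) + (-1/3)·1 = -7/2 ≠ 1/2 ⇒ order 1.

1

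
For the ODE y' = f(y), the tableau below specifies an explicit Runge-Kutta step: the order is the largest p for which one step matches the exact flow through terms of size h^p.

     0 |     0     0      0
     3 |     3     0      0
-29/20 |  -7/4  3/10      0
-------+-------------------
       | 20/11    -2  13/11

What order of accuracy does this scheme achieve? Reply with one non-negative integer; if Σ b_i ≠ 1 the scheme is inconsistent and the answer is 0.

b = (20/11, -2, 13/11)
c = (0, 3, -29/20)
Ac = (0, 0, 9/10)
Σ b_i: 20/11·1 + (-2)·1 + 13/11·1 = 1 ✓
b·c: (-2)·3 + 13/11·(-29/20) = -1697/220 ≠ 1/2 ⇒ order 1.

1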